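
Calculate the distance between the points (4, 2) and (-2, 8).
Using the distance formula: d = sqrt((x₂-x₁)² + (y₂-y₁)²)
dx = (-2) - 4 = -6
dy = 8 - 2 = 6
d = sqrt((-6)² + 6²) = sqrt(36 + 36) = sqrt(72) = 8.49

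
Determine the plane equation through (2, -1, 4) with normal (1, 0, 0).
d = n·P = (1)(2) + (0)(-1) + (0)(4) = 2
Plane: x = 2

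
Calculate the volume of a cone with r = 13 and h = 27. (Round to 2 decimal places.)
Volume = (1/3) * pi * r² * h
Volume = (1/3) * pi * 13² * 27
Volume = (1/3) * pi * 169 * 27
Volume = (1/3) * pi * 4563
Volume = 4778.36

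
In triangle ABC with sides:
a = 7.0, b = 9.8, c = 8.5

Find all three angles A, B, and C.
By the law of cosines:
cos(A) = (b² + c² - a²)/(2bc) = 0.716026  →  A = 44.27°
cos(B) = (a² + c² - b²)/(2ac) = 0.211849  →  B = 77.77°
cos(C) = (a² + b² - c²)/(2ab) = 0.530539  →  C = 57.96°
Check: A + B + C = 180.0° ✓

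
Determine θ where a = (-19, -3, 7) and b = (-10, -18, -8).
a·b = 188, |a|² = 419, |b|² = 488
cos θ = 188/√204472 ≈ 0.4158
θ ≈ 65.43°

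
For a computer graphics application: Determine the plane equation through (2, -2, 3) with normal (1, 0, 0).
d = n·P = (1)(2) + (0)(-2) + (0)(3) = 2
Plane: x = 2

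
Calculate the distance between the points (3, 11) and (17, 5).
Using the distance formula: d = sqrt((x₂-x₁)² + (y₂-y₁)²)
dx = 17 - 3 = 14
dy = 5 - 11 = -6
d = sqrt(14² + (-6)²) = sqrt(196 + 36) = sqrt(232) = 15.23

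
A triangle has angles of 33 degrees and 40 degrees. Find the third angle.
Sum of angles in a triangle = 180 degrees
Third angle = 180 - 33 - 40
Third angle = 107 degrees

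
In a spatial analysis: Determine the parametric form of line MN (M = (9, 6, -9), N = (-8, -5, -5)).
Direction vector d = N - M = (-17, -11, 4)
x = 9 - 17t, y = 6 - 11t, z = -9 + 4t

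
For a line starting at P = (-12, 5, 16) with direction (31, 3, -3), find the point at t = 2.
P(2) = (-12 + 31(2), 5 + 3(2), 16 + (-3)(2)) = (50, 11, 10)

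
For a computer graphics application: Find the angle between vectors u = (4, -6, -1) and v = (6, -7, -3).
u·v = 69, |u|² = 53, |v|² = 94
cos θ = 69/√4982 ≈ 0.9776
θ ≈ 12.16°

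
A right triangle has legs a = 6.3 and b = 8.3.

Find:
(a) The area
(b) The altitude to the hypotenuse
(a) Area = ½ab = ½·6.3·8.3 = 26.145
(b) Hypotenuse c = √(6.3² + 8.3²) = √108.58 = 10.4202
    Area = ½·c·h_c  →  h_c = 2·Area/c = 2·26.145/10.4202 = 5.018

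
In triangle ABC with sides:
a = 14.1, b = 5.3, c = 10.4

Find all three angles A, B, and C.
By the law of cosines:
cos(A) = (b² + c² - a²)/(2bc) = -0.567489  →  A = 124.6°
cos(B) = (a² + c² - b²)/(2ac) = 0.950900  →  B = 18.03°
cos(C) = (a² + b² - c²)/(2ab) = 0.794460  →  C = 37.4°
Check: A + B + C = 180.0° ✓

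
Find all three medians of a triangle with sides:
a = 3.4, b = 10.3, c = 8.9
Using m_x = ½√(2y² + 2z² - x²):
m_a = ½√(2·10.3² + 2·8.9² - 3.4²) = ½√359.04 = 9.474
m_b = ½√(2·3.4² + 2·8.9² - 10.3²) = ½√75.45 = 4.343
m_c = ½√(2·3.4² + 2·10.3² - 8.9²) = ½√156.09 = 6.247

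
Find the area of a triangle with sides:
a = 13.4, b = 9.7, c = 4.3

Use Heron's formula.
s = (a+b+c)/2 = (13.4+9.7+4.3)/2 = 13.7
A = √(s(s-a)(s-b)(s-c)) = √(13.7·0.3·4·9.4)
A = √154.536 = 12.43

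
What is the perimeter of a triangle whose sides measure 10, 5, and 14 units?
Perimeter = sum of all sides
Perimeter = 10 + 5 + 14
Perimeter = 29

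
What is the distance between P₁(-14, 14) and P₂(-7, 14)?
Using the distance formula: d = sqrt((x₂-x₁)² + (y₂-y₁)²)
dx = (-7) - (-14) = 7
dy = 14 - 14 = 0
d = sqrt(7² + 0²) = sqrt(49 + 0) = sqrt(49) = 7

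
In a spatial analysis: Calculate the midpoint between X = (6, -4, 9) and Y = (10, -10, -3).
Midpoint = ((6+10)/2, (-4-10)/2, (9-3)/2) = (8, -7, 3)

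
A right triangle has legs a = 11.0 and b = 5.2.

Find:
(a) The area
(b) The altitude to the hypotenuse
(a) Area = ½ab = ½·11.0·5.2 = 28.6
(b) Hypotenuse c = √(11.0² + 5.2²) = √148.04 = 12.1672
    Area = ½·c·h_c  →  h_c = 2·Area/c = 2·28.6/12.1672 = 4.701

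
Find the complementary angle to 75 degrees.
Complementary angles sum to 90 degrees.
Other angle = 90 - 75
Other angle = 15 degrees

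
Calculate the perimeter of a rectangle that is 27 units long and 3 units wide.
Perimeter = 2 * (length + width)
Perimeter = 2 * (27 + 3)
Perimeter = 2 * 30
Perimeter = 60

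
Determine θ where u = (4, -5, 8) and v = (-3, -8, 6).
u·v = 76, |u|² = 105, |v|² = 109
cos θ = 76/√11445 ≈ 0.7104
θ ≈ 44.73°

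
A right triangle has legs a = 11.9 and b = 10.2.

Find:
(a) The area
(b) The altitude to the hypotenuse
(a) Area = ½ab = ½·11.9·10.2 = 60.69
(b) Hypotenuse c = √(11.9² + 10.2²) = √245.65 = 15.6732
    Area = ½·c·h_c  →  h_c = 2·Area/c = 2·60.69/15.6732 = 7.744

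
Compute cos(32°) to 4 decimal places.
cos(32 degrees) = 0.848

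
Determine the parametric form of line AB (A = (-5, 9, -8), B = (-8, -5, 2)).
Direction vector d = B - A = (-3, -14, 10)
x = -5 - 3t, y = 9 - 14t, z = -8 + 10t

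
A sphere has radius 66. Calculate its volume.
Volume = (4/3) * pi * r³
Volume = (4/3) * pi * 66³
Volume = (4/3) * pi * 287496
Volume = 1204260.43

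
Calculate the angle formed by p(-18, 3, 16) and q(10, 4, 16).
p·q = 88, |p|² = 589, |q|² = 372
cos θ = 88/√219108 ≈ 0.188
θ ≈ 79.16°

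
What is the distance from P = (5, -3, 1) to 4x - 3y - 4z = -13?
d = |4(5) + (-3)(-3) + (-4)(1) - (-13)| / √(4² + (-3)² + (-4)²) = 38/√41 = 5.935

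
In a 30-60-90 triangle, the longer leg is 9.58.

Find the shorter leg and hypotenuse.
In a 30-60-90 triangle, sides are in ratio 1 : √3 : 2.
Long leg = short leg·√3  →  short leg = 9.58/√3 = 5.531
Hypotenuse = 2·(short leg) = 2·9.58/√3 = 11.06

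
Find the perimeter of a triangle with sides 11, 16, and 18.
Perimeter = sum of all sides
Perimeter = 11 + 16 + 18
Perimeter = 45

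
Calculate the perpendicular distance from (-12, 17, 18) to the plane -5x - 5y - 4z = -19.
d = |(-5)(-12) + (-5)(17) + (-4)(18) - (-19)| / √((-5)² + (-5)² + (-4)²) = 78/√66 = 9.601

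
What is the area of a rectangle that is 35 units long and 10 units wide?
Area = length * width
Area = 35 * 10
Area = 350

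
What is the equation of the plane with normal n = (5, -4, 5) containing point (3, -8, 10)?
d = n·P = (5)(3) + (-4)(-8) + (5)(10) = 97
Plane: 5x - 4y + 5z = 97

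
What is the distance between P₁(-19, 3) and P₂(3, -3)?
Using the distance formula: d = sqrt((x₂-x₁)² + (y₂-y₁)²)
dx = 3 - (-19) = 22
dy = (-3) - 3 = -6
d = sqrt(22² + (-6)²) = sqrt(484 + 36) = sqrt(520) = 22.80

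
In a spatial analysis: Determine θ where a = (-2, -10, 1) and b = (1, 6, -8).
a·b = -70, |a|² = 105, |b|² = 101
cos θ = -70/√10605 ≈ -0.6797
θ ≈ 132.8°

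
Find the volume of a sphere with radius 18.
Volume = (4/3) * pi * r³
Volume = (4/3) * pi * 18³
Volume = (4/3) * pi * 5832
Volume = 24429.02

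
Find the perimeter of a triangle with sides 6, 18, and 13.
Perimeter = sum of all sides
Perimeter = 6 + 18 + 13
Perimeter = 37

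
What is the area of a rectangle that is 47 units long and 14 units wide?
Area = length * width
Area = 47 * 14
Area = 658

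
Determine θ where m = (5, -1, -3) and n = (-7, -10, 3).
m·n = -34, |m|² = 35, |n|² = 158
cos θ = -34/√5530 ≈ -0.4572
θ ≈ 117.2°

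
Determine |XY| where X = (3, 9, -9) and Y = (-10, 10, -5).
d = √[(-13)² + (1)² + (4)²] = √186 = 13.64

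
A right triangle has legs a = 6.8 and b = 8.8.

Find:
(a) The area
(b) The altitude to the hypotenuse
(a) Area = ½ab = ½·6.8·8.8 = 29.92
(b) Hypotenuse c = √(6.8² + 8.8²) = √123.68 = 11.1212
    Area = ½·c·h_c  →  h_c = 2·Area/c = 2·29.92/11.1212 = 5.381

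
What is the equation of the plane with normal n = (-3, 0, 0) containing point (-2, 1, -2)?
d = n·P = (-3)(-2) + (0)(1) + (0)(-2) = 6
Plane: -3x = 6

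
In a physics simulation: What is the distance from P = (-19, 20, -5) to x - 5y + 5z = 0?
d = |1(-19) + (-5)(20) + 5(-5) - (0)| / √(1² + (-5)² + 5²) = 144/√51 = 20.16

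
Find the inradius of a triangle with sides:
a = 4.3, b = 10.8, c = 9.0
s = (a+b+c)/2 = (4.3+10.8+9.0)/2 = 12.05
Area = √(s(s-a)(s-b)(s-c)) = √(12.05·7.75·1.25·3.05) = 18.869
r = Area/s = 18.869/12.05 = 1.566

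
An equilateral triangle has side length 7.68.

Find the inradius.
For an equilateral triangle, r = s/(2√3) where s is the side.
r = 7.68/(2√3) = 7.68/3.464102 = 2.217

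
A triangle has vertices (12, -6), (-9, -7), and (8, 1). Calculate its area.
Using the coordinate formula: Area = (1/2)|x₁(y₂-y₃) + x₂(y₃-y₁) + x₃(y₁-y₂)|
Area = (1/2)|12((-7)-1) + (-9)(1-(-6)) + 8((-6)-(-7))|
Area = (1/2)|12*(-8) + (-9)*7 + 8*1|
Area = (1/2)|(-96) + (-63) + 8|
Area = (1/2)*151 = 75.50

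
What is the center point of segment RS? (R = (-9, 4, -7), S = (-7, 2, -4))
Midpoint = ((-9-7)/2, (4+2)/2, (-7-4)/2) = (-8, 3, -5.5)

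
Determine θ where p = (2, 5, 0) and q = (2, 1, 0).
p·q = 9, |p|² = 29, |q|² = 5
cos θ = 9/√145 ≈ 0.7474
θ ≈ 41.63°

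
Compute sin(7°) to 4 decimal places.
sin(7 degrees) = 0.1219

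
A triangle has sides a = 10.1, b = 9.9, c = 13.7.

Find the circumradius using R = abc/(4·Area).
s = (a+b+c)/2 = 16.85
Area = √(s(s-a)(s-b)(s-c)) = √(16.85·6.75·6.95·3.15) = 49.8999
R = abc/(4·Area) = (10.1·9.9·13.7)/(4·49.8999) = 1369.863/199.5996 = 6.863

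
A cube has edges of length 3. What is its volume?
Volume = s³
Volume = 3³
Volume = 27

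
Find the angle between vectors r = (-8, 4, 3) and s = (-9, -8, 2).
r·s = 46, |r|² = 89, |s|² = 149
cos θ = 46/√13261 ≈ 0.3995
θ ≈ 66.46°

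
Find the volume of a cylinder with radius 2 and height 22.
Volume = pi * r² * h
Volume = pi * 2² * 22
Volume = pi * 4 * 22
Volume = pi * 88
Volume = 276.46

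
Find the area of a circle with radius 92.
Area = pi * r²
Area = pi * 92²
Area = pi * 8464
Area = 26590.44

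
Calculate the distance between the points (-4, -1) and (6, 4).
Using the distance formula: d = sqrt((x₂-x₁)² + (y₂-y₁)²)
dx = 6 - (-4) = 10
dy = 4 - (-1) = 5
d = sqrt(10² + 5²) = sqrt(100 + 25) = sqrt(125) = 11.18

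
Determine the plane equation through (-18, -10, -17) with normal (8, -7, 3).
d = n·P = (8)(-18) + (-7)(-10) + (3)(-17) = -125
Plane: 8x - 7y + 3z = -125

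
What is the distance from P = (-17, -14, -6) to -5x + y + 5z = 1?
d = |(-5)(-17) + 1(-14) + 5(-6) - (1)| / √((-5)² + 1² + 5²) = 40/√51 = 5.601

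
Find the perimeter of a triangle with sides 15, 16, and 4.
Perimeter = sum of all sides
Perimeter = 15 + 16 + 4
Perimeter = 35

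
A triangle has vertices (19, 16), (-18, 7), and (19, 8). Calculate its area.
Using the coordinate formula: Area = (1/2)|x₁(y₂-y₃) + x₂(y₃-y₁) + x₃(y₁-y₂)|
Area = (1/2)|19(7-8) + (-18)(8-16) + 19(16-7)|
Area = (1/2)|19*(-1) + (-18)*(-8) + 19*9|
Area = (1/2)|(-19) + 144 + 171|
Area = (1/2)*296 = 148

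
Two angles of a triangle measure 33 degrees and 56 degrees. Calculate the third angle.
Sum of angles in a triangle = 180 degrees
Third angle = 180 - 33 - 56
Third angle = 91 degrees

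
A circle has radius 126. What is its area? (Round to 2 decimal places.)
Area = pi * r²
Area = pi * 126²
Area = pi * 15876
Area = 49875.92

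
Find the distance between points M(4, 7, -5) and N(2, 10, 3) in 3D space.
d = √[(-2)² + (3)² + (8)²] = √77 = 8.775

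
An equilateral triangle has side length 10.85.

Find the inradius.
For an equilateral triangle, r = s/(2√3) where s is the side.
r = 10.85/(2√3) = 10.85/3.464102 = 3.132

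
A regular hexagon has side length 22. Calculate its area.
For a regular 6-gon with side length s = 22:
Apothem a = s / (2*tan(pi/6)) = 22 / (2*tan(pi/6)) ≈ 19.0526
Perimeter P = 6 * 22 = 132
Area = (1/2) * P * a = (1/2) * 132 * 19.0526 = 1257.47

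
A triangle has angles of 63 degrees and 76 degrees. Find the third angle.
Sum of angles in a triangle = 180 degrees
Third angle = 180 - 63 - 76
Third angle = 41 degrees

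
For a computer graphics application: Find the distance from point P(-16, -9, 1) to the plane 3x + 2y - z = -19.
d = |3(-16) + 2(-9) + (-1)(1) - (-19)| / √(3² + 2² + (-1)²) = 48/√14 = 12.83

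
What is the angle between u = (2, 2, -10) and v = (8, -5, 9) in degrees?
u·v = -84, |u|² = 108, |v|² = 170
cos θ = -84/√18360 ≈ -0.6199
θ ≈ 128.3°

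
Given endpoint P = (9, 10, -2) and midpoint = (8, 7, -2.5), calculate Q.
Q = (2×8 - 9, 2×7 - 10, 2×(-2.5) - (-2)) = (7, 4, -3)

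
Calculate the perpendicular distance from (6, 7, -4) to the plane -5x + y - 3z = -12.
d = |(-5)(6) + 1(7) + (-3)(-4) - (-12)| / √((-5)² + 1² + (-3)²) = 1/√35 = 0.169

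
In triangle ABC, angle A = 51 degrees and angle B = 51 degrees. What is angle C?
Sum of angles in a triangle = 180 degrees
Third angle = 180 - 51 - 51
Third angle = 78 degrees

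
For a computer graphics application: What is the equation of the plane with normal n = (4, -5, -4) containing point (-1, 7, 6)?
d = n·P = (4)(-1) + (-5)(7) + (-4)(6) = -63
Plane: 4x - 5y - 4z = -63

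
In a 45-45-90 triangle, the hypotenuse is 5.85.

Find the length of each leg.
In a 45-45-90 triangle, hypotenuse = leg·√2  →  leg = hypotenuse/√2
leg = 5.85/√2 = 4.137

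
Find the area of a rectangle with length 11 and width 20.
Area = length * width
Area = 11 * 20
Area = 220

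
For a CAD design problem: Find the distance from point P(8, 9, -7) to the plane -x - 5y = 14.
d = |(-1)(8) + (-5)(9) + 0(-7) - (14)| / √((-1)² + (-5)² + 0²) = 67/√26 = 13.14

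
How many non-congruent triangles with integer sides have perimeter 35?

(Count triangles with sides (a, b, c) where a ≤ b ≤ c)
With a ≤ b ≤ c and a + b + c = 35, the triangle inequality a + b > c gives c < 35/2, so c ≤ 17.
Iterate a from 1 to ⌊p/3⌋ = 11; for each a, b ranges from a to ⌊(p−a)/2⌋ with c = p − a − b, keeping only c ≥ b.
Triples: (1, 17, 17), (2, 16, 17), (3, 15, 17), …
Count = 30 triangles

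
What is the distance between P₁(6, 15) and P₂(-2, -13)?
Using the distance formula: d = sqrt((x₂-x₁)² + (y₂-y₁)²)
dx = (-2) - 6 = -8
dy = (-13) - 15 = -28
d = sqrt((-8)² + (-28)²) = sqrt(64 + 784) = sqrt(848) = 29.12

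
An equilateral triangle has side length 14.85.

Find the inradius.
For an equilateral triangle, r = s/(2√3) where s is the side.
r = 14.85/(2√3) = 14.85/3.464102 = 4.287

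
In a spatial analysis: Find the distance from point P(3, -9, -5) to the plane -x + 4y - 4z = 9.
d = |(-1)(3) + 4(-9) + (-4)(-5) - (9)| / √((-1)² + 4² + (-4)²) = 28/√33 = 4.874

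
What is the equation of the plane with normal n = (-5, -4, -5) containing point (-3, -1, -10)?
d = n·P = (-5)(-3) + (-4)(-1) + (-5)(-10) = 69
Plane: -5x - 4y - 5z = 69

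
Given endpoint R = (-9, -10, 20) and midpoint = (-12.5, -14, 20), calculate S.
S = (2×(-12.5) - (-9), 2×(-14) - (-10), 2×20 - 20) = (-16, -18, 20)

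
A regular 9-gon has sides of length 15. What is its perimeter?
Perimeter = number of sides * side length
Perimeter = 9 * 15
Perimeter = 135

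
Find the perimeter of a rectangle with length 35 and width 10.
Perimeter = 2 * (length + width)
Perimeter = 2 * (35 + 10)
Perimeter = 2 * 45
Perimeter = 90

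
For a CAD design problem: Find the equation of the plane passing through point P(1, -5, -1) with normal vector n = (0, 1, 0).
d = n·P = (0)(1) + (1)(-5) + (0)(-1) = -5
Plane: y = -5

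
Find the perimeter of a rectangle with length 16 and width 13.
Perimeter = 2 * (length + width)
Perimeter = 2 * (16 + 13)
Perimeter = 2 * 29
Perimeter = 58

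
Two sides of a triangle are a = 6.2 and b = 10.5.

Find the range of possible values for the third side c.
By the triangle inequality: |a - b| < c < a + b
|6.2 - 10.5| < c < 6.2 + 10.5
4.3 < c < 16.7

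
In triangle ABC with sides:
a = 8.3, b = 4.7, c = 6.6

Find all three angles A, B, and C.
By the law of cosines:
cos(A) = (b² + c² - a²)/(2bc) = -0.052224  →  A = 92.99°
cos(B) = (a² + c² - b²)/(2ac) = 0.824754  →  B = 34.44°
cos(C) = (a² + b² - c²)/(2ab) = 0.607793  →  C = 52.57°
Check: A + B + C = 180.0° ✓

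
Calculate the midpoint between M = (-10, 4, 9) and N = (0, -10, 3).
Midpoint = ((-10+0)/2, (4-10)/2, (9+3)/2) = (-5, -3, 6)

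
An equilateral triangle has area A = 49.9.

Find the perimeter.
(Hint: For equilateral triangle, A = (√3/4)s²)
A = (√3/4)s²  →  s² = 4A/√3 = 4·49.9/√3 = 115.239
s = 10.7349
Perimeter = 3s = 32.2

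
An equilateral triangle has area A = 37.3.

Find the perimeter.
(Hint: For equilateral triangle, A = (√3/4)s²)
A = (√3/4)s²  →  s² = 4A/√3 = 4·37.3/√3 = 86.1407
s = 9.2812
Perimeter = 3s = 27.84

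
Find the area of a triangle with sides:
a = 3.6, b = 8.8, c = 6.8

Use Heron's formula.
s = (a+b+c)/2 = (3.6+8.8+6.8)/2 = 9.6
A = √(s(s-a)(s-b)(s-c)) = √(9.6·6·0.8·2.8)
A = √129.024 = 11.36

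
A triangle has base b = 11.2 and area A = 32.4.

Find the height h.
A = ½bh  →  h = 2A/b
h = 2·32.4/11.2 = 5.786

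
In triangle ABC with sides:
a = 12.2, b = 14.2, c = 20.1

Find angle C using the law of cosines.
cos(C) = (a² + b² - c²)/(2ab)
cos(C) = (12.2² + 14.2² - 20.1²)/(2·12.2·14.2) = -53.53/346.48 = -0.154497
C = arccos(-0.154497) = 98.89°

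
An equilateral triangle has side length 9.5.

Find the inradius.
For an equilateral triangle, r = s/(2√3) where s is the side.
r = 9.5/(2√3) = 9.5/3.464102 = 2.742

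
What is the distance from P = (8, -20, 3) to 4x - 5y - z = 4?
d = |4(8) + (-5)(-20) + (-1)(3) - (4)| / √(4² + (-5)² + (-1)²) = 125/√42 = 19.29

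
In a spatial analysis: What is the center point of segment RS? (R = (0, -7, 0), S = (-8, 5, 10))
Midpoint = ((0-8)/2, (-7+5)/2, (0+10)/2) = (-4, -1, 5)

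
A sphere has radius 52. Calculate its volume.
Volume = (4/3) * pi * r³
Volume = (4/3) * pi * 52³
Volume = (4/3) * pi * 140608
Volume = 588977.41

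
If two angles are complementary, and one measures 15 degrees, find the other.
Complementary angles sum to 90 degrees.
Other angle = 90 - 15
Other angle = 75 degrees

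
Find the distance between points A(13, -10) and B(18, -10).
Using the distance formula: d = sqrt((x₂-x₁)² + (y₂-y₁)²)
dx = 18 - 13 = 5
dy = (-10) - (-10) = 0
d = sqrt(5² + 0²) = sqrt(25 + 0) = sqrt(25) = 5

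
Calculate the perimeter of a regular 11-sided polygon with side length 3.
Perimeter = number of sides * side length
Perimeter = 11 * 3
Perimeter = 33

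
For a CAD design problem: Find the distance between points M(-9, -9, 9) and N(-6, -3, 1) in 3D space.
d = √[(3)² + (6)² + (-8)²] = √109 = 10.44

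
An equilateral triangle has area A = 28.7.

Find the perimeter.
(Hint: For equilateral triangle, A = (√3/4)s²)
A = (√3/4)s²  →  s² = 4A/√3 = 4·28.7/√3 = 66.2798
s = 8.14124
Perimeter = 3s = 24.42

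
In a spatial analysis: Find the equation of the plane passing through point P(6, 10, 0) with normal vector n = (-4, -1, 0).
d = n·P = (-4)(6) + (-1)(10) + (0)(0) = -34
Plane: -4x - y = -34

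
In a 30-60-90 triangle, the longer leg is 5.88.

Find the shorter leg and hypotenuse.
In a 30-60-90 triangle, sides are in ratio 1 : √3 : 2.
Long leg = short leg·√3  →  short leg = 5.88/√3 = 3.395
Hypotenuse = 2·(short leg) = 2·5.88/√3 = 6.79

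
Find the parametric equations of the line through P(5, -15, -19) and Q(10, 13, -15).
Direction vector d = Q - P = (5, 28, 4)
x = 5 + 5t, y = -15 + 28t, z = -19 + 4t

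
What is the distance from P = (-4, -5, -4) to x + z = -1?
d = |1(-4) + 0(-5) + 1(-4) - (-1)| / √(1² + 0² + 1²) = 7/√2 = 4.95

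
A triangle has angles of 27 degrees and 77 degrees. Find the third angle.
Sum of angles in a triangle = 180 degrees
Third angle = 180 - 27 - 77
Third angle = 76 degrees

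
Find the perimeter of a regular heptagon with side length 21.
Perimeter = number of sides * side length
Perimeter = 7 * 21
Perimeter = 147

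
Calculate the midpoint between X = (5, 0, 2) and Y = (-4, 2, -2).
Midpoint = ((5-4)/2, (0+2)/2, (2-2)/2) = (0.5, 1, 0)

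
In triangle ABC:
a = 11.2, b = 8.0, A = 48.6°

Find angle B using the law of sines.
sin(B)/b = sin(A)/a
sin(B) = b·sin(A)/a = 8.0·sin(48.6°)/11.2 = 0.535794
B = arcsin(0.535794) = 32.4°  (b ≤ a, so B ≤ A and the acute solution is unique)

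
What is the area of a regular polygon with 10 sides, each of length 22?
For a regular 10-gon with side length s = 22:
Apothem a = s / (2*tan(pi/10)) = 22 / (2*tan(pi/10)) ≈ 33.8545
Perimeter P = 10 * 22 = 220
Area = (1/2) * P * a = (1/2) * 220 * 33.8545 = 3724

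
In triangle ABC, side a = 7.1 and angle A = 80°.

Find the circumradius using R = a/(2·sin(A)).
R = a/(2·sin(A)) = 7.1/(2·sin(80°))
R = 7.1/(2·0.984808) = 7.1/1.969616 = 3.605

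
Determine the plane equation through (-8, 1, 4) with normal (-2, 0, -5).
d = n·P = (-2)(-8) + (0)(1) + (-5)(4) = -4
Plane: -2x - 5z = -4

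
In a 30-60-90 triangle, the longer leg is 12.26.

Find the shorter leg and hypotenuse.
In a 30-60-90 triangle, sides are in ratio 1 : √3 : 2.
Long leg = short leg·√3  →  short leg = 12.26/√3 = 7.078
Hypotenuse = 2·(short leg) = 2·12.26/√3 = 14.16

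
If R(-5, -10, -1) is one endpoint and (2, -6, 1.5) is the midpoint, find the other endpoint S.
S = (2×2 - (-5), 2×(-6) - (-10), 2×1.5 - (-1)) = (9, -2, 4)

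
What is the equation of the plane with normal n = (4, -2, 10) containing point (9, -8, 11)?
d = n·P = (4)(9) + (-2)(-8) + (10)(11) = 162
Plane: 4x - 2y + 10z = 162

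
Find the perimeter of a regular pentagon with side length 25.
Perimeter = number of sides * side length
Perimeter = 5 * 25
Perimeter = 125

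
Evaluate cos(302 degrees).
cos(302 degrees) = 0.5299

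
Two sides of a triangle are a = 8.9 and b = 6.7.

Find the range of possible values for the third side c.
By the triangle inequality: |a - b| < c < a + b
|8.9 - 6.7| < c < 8.9 + 6.7
2.2 < c < 15.6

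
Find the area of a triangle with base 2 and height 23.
Area = (1/2) * base * height
Area = (1/2) * 2 * 23
Area = 23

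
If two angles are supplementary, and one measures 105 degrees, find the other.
Supplementary angles sum to 180 degrees.
Other angle = 180 - 105
Other angle = 75 degrees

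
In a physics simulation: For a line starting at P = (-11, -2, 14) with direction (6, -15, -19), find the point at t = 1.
P(1) = (-11 + 6(1), -2 + (-15)(1), 14 + (-19)(1)) = (-5, -17, -5)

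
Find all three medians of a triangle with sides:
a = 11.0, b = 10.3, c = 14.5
Using m_x = ½√(2y² + 2z² - x²):
m_a = ½√(2·10.3² + 2·14.5² - 11.0²) = ½√511.68 = 11.31
m_b = ½√(2·11.0² + 2·14.5² - 10.3²) = ½√556.41 = 11.79
m_c = ½√(2·11.0² + 2·10.3² - 14.5²) = ½√243.93 = 7.809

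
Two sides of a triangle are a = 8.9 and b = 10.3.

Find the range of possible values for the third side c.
By the triangle inequality: |a - b| < c < a + b
|8.9 - 10.3| < c < 8.9 + 10.3
1.4 < c < 19.2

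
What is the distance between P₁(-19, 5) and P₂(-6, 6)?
Using the distance formula: d = sqrt((x₂-x₁)² + (y₂-y₁)²)
dx = (-6) - (-19) = 13
dy = 6 - 5 = 1
d = sqrt(13² + 1²) = sqrt(169 + 1) = sqrt(170) = 13.04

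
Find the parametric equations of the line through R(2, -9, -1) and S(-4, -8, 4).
Direction vector d = S - R = (-6, 1, 5)
x = 2 - 6t, y = -9 + t, z = -1 + 5t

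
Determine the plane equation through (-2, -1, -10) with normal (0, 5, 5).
d = n·P = (0)(-2) + (5)(-1) + (5)(-10) = -55
Plane: 5y + 5z = -55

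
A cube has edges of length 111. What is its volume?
Volume = s³
Volume = 111³
Volume = 1367631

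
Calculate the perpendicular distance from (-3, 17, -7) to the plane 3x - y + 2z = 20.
d = |3(-3) + (-1)(17) + 2(-7) - (20)| / √(3² + (-1)² + 2²) = 60/√14 = 16.04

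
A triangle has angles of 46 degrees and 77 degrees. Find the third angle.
Sum of angles in a triangle = 180 degrees
Third angle = 180 - 46 - 77
Third angle = 57 degrees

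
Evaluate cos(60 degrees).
cos(60 degrees) = 1/2
Decimal approximation: 0.5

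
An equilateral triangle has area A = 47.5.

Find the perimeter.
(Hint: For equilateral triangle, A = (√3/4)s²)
A = (√3/4)s²  →  s² = 4A/√3 = 4·47.5/√3 = 109.697
s = 10.4736
Perimeter = 3s = 31.42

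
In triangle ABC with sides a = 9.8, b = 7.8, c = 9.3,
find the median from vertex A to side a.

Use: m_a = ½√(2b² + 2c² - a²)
m_a = ½√(2·7.8² + 2·9.3² - 9.8²)
m_a = ½√(121.68 + 172.98 - 96.04) = ½√198.62 = 7.047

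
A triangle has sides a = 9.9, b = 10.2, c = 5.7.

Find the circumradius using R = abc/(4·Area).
s = (a+b+c)/2 = 12.9
Area = √(s(s-a)(s-b)(s-c)) = √(12.9·3·2.7·7.2) = 27.4286
R = abc/(4·Area) = (9.9·10.2·5.7)/(4·27.4286) = 575.586/109.7144 = 5.246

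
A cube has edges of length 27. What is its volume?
Volume = s³
Volume = 27³
Volume = 19683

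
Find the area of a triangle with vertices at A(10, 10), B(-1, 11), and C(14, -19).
Using the coordinate formula: Area = (1/2)|x₁(y₂-y₃) + x₂(y₃-y₁) + x₃(y₁-y₂)|
Area = (1/2)|10(11-(-19)) + (-1)((-19)-10) + 14(10-11)|
Area = (1/2)|10*30 + (-1)*(-29) + 14*(-1)|
Area = (1/2)|300 + 29 + (-14)|
Area = (1/2)*315 = 157.50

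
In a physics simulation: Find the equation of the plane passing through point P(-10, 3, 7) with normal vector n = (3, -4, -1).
d = n·P = (3)(-10) + (-4)(3) + (-1)(7) = -49
Plane: 3x - 4y - z = -49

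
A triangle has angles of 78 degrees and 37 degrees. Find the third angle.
Sum of angles in a triangle = 180 degrees
Third angle = 180 - 78 - 37
Third angle = 65 degrees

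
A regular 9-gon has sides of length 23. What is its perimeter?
Perimeter = number of sides * side length
Perimeter = 9 * 23
Perimeter = 207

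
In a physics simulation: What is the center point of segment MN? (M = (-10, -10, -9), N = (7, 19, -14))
Midpoint = ((-10+7)/2, (-10+19)/2, (-9-14)/2) = (-1.5, 4.5, -11.5)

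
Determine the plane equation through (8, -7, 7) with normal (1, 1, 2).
d = n·P = (1)(8) + (1)(-7) + (2)(7) = 15
Plane: x + y + 2z = 15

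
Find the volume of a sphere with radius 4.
Volume = (4/3) * pi * r³
Volume = (4/3) * pi * 4³
Volume = (4/3) * pi * 64
Volume = 268.08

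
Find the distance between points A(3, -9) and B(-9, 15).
Using the distance formula: d = sqrt((x₂-x₁)² + (y₂-y₁)²)
dx = (-9) - 3 = -12
dy = 15 - (-9) = 24
d = sqrt((-12)² + 24²) = sqrt(144 + 576) = sqrt(720) = 26.83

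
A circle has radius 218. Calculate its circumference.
Circumference = 2 * pi * r
Circumference = 2 * pi * 218
Circumference = 1369.73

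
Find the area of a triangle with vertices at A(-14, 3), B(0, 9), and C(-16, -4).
Using the coordinate formula: Area = (1/2)|x₁(y₂-y₃) + x₂(y₃-y₁) + x₃(y₁-y₂)|
Area = (1/2)|(-14)(9-(-4)) + 0((-4)-3) + (-16)(3-9)|
Area = (1/2)|(-14)*13 + 0*(-7) + (-16)*(-6)|
Area = (1/2)|(-182) + 0 + 96|
Area = (1/2)*86 = 43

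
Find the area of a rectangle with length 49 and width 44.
Area = length * width
Area = 49 * 44
Area = 2156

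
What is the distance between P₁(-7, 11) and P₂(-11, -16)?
Using the distance formula: d = sqrt((x₂-x₁)² + (y₂-y₁)²)
dx = (-11) - (-7) = -4
dy = (-16) - 11 = -27
d = sqrt((-4)² + (-27)²) = sqrt(16 + 729) = sqrt(745) = 27.29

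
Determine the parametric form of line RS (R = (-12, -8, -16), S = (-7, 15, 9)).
Direction vector d = S - R = (5, 23, 25)
x = -12 + 5t, y = -8 + 23t, z = -16 + 25t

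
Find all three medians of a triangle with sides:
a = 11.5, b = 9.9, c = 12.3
Using m_x = ½√(2y² + 2z² - x²):
m_a = ½√(2·9.9² + 2·12.3² - 11.5²) = ½√366.35 = 9.57
m_b = ½√(2·11.5² + 2·12.3² - 9.9²) = ½√469.07 = 10.83
m_c = ½√(2·11.5² + 2·9.9² - 12.3²) = ½√309.23 = 8.792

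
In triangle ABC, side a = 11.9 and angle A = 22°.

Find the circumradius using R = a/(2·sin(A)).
R = a/(2·sin(A)) = 11.9/(2·sin(22°))
R = 11.9/(2·0.374607) = 11.9/0.749213 = 15.88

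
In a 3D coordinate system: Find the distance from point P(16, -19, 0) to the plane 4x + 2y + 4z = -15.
d = |4(16) + 2(-19) + 4(0) - (-15)| / √(4² + 2² + 4²) = 41/√36 = 6.833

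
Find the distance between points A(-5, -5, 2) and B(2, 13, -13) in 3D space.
d = √[(7)² + (18)² + (-15)²] = √598 = 24.45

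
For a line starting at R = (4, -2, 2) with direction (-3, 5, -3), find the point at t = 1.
P(1) = (4 + (-3)(1), -2 + 5(1), 2 + (-3)(1)) = (1, 3, -1)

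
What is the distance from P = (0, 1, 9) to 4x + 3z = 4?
d = |4(0) + 0(1) + 3(9) - (4)| / √(4² + 0² + 3²) = 23/√25 = 4.6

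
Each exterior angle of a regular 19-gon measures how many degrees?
Exterior angle of a regular n-gon = 360/n
Exterior angle = 360/19
Exterior angle = 18.95 degrees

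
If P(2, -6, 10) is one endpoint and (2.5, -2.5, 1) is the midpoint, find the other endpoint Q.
Q = (2×2.5 - 2, 2×(-2.5) - (-6), 2×1 - 10) = (3, 1, -8)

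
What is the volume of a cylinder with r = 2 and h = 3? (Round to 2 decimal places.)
Volume = pi * r² * h
Volume = pi * 2² * 3
Volume = pi * 4 * 3
Volume = pi * 12
Volume = 37.70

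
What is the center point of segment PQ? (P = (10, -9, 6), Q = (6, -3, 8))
Midpoint = ((10+6)/2, (-9-3)/2, (6+8)/2) = (8, -6, 7)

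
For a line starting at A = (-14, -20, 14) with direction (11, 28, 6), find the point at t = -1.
P(-1) = (-14 + 11(-1), -20 + 28(-1), 14 + 6(-1)) = (-25, -48, 8)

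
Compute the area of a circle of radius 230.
Area = pi * r²
Area = pi * 230²
Area = pi * 52900
Area = 166190.25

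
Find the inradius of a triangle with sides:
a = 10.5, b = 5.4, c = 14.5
s = (a+b+c)/2 = (10.5+5.4+14.5)/2 = 15.2
Area = √(s(s-a)(s-b)(s-c)) = √(15.2·4.7·9.8·0.7) = 22.1377
r = Area/s = 22.1377/15.2 = 1.456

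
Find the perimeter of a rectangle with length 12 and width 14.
Perimeter = 2 * (length + width)
Perimeter = 2 * (12 + 14)
Perimeter = 2 * 26
Perimeter = 52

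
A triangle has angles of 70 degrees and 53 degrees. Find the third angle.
Sum of angles in a triangle = 180 degrees
Third angle = 180 - 70 - 53
Third angle = 57 degrees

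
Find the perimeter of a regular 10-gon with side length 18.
Perimeter = number of sides * side length
Perimeter = 10 * 18
Perimeter = 180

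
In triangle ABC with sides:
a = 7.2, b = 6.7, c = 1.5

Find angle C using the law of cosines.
cos(C) = (a² + b² - c²)/(2ab)
cos(C) = (7.2² + 6.7² - 1.5²)/(2·7.2·6.7) = 94.48/96.48 = 0.979270
C = arccos(0.979270) = 11.69°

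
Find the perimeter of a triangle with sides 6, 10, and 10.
Perimeter = sum of all sides
Perimeter = 6 + 10 + 10
Perimeter = 26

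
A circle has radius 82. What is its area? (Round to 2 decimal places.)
Area = pi * r²
Area = pi * 82²
Area = pi * 6724
Area = 21124.07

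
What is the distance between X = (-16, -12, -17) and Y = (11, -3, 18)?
d = √[(27)² + (9)² + (35)²] = √2035 = 45.11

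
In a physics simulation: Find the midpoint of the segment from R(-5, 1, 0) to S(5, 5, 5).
Midpoint = ((-5+5)/2, (1+5)/2, (0+5)/2) = (0, 3, 2.5)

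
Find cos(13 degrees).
cos(13 degrees) = 0.9744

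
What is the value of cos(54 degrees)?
cos(54 degrees) = 0.5878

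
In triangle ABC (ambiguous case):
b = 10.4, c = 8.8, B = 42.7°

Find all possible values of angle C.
sin(C)/c = sin(B)/b  →  sin(C) = c·sin(B)/b = 8.8·sin(42.7°)/10.4 = 0.573827
C₁ = arcsin(0.573827) = 35.02°,  C₂ = 180° - C₁ = 144.98°
Check C₂: A = 180° - 42.7° - 144.98° = -7.68° ≤ 0, rejected
C = 35.02° (one solution)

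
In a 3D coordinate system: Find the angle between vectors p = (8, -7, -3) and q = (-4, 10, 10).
p·q = -132, |p|² = 122, |q|² = 216
cos θ = -132/√26352 ≈ -0.8131
θ ≈ 144.4°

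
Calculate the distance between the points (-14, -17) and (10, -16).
Using the distance formula: d = sqrt((x₂-x₁)² + (y₂-y₁)²)
dx = 10 - (-14) = 24
dy = (-16) - (-17) = 1
d = sqrt(24² + 1²) = sqrt(576 + 1) = sqrt(577) = 24.02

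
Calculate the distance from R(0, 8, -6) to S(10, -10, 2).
d = √[(10)² + (-18)² + (8)²] = √488 = 22.09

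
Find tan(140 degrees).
tan(140 degrees) = -0.8391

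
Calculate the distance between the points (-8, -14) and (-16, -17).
Using the distance formula: d = sqrt((x₂-x₁)² + (y₂-y₁)²)
dx = (-16) - (-8) = -8
dy = (-17) - (-14) = -3
d = sqrt((-8)² + (-3)²) = sqrt(64 + 9) = sqrt(73) = 8.54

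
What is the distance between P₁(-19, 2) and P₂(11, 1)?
Using the distance formula: d = sqrt((x₂-x₁)² + (y₂-y₁)²)
dx = 11 - (-19) = 30
dy = 1 - 2 = -1
d = sqrt(30² + (-1)²) = sqrt(900 + 1) = sqrt(901) = 30.02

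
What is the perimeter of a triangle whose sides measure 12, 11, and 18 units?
Perimeter = sum of all sides
Perimeter = 12 + 11 + 18
Perimeter = 41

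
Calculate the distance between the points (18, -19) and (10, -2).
Using the distance formula: d = sqrt((x₂-x₁)² + (y₂-y₁)²)
dx = 10 - 18 = -8
dy = (-2) - (-19) = 17
d = sqrt((-8)² + 17²) = sqrt(64 + 289) = sqrt(353) = 18.79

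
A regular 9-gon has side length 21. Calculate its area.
For a regular 9-gon with side length s = 21:
Apothem a = s / (2*tan(pi/9)) = 21 / (2*tan(pi/9)) ≈ 28.8485
Perimeter P = 9 * 21 = 189
Area = (1/2) * P * a = (1/2) * 189 * 28.8485 = 2726.18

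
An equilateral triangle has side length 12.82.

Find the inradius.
For an equilateral triangle, r = s/(2√3) where s is the side.
r = 12.82/(2√3) = 12.82/3.464102 = 3.701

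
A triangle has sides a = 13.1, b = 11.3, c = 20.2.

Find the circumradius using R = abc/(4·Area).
s = (a+b+c)/2 = 22.3
Area = √(s(s-a)(s-b)(s-c)) = √(22.3·9.2·11·2.1) = 68.8418
R = abc/(4·Area) = (13.1·11.3·20.2)/(4·68.8418) = 2990.206/275.3672 = 10.86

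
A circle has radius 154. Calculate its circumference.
Circumference = 2 * pi * r
Circumference = 2 * pi * 154
Circumference = 967.61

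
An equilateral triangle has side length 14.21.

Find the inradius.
For an equilateral triangle, r = s/(2√3) where s is the side.
r = 14.21/(2√3) = 14.21/3.464102 = 4.102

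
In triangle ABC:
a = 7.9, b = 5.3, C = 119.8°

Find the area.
Using A = ½ab·sin(C):
A = ½·7.9·5.3·sin(119.8°) = ½·41.87·0.867765 = 18.17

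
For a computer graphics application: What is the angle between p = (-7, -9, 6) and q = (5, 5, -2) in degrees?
p·q = -92, |p|² = 166, |q|² = 54
cos θ = -92/√8964 ≈ -0.9717
θ ≈ 166.3°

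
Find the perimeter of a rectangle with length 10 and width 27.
Perimeter = 2 * (length + width)
Perimeter = 2 * (10 + 27)
Perimeter = 2 * 37
Perimeter = 74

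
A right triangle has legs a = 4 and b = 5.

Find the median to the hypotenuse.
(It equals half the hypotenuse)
Hypotenuse c = √(4² + 5²) = √41 = 6.40312
Median to hypotenuse = c/2 = 3.202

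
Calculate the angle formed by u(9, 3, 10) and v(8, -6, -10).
u·v = -46, |u|² = 190, |v|² = 200
cos θ = -46/√38000 ≈ -0.236
θ ≈ 103.6°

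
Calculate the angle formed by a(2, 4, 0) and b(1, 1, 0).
a·b = 6, |a|² = 20, |b|² = 2
cos θ = 6/√40 ≈ 0.9487
θ ≈ 18.43°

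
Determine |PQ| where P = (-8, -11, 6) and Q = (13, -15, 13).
d = √[(21)² + (-4)² + (7)²] = √506 = 22.49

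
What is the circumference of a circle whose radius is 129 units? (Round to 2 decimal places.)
Circumference = 2 * pi * r
Circumference = 2 * pi * 129
Circumference = 810.53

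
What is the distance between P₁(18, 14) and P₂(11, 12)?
Using the distance formula: d = sqrt((x₂-x₁)² + (y₂-y₁)²)
dx = 11 - 18 = -7
dy = 12 - 14 = -2
d = sqrt((-7)² + (-2)²) = sqrt(49 + 4) = sqrt(53) = 7.28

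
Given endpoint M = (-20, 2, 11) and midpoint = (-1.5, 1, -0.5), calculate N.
N = (2×(-1.5) - (-20), 2×1 - 2, 2×(-0.5) - 11) = (17, 0, -12)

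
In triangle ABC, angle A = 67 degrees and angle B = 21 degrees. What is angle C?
Sum of angles in a triangle = 180 degrees
Third angle = 180 - 67 - 21
Third angle = 92 degrees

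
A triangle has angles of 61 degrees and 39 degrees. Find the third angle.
Sum of angles in a triangle = 180 degrees
Third angle = 180 - 61 - 39
Third angle = 80 degrees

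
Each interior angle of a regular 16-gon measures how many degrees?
Interior angle of a regular n-gon = (n-2)*180/n
Interior angle = (16-2)*180/16
Interior angle = 14*180/16
Interior angle = 2520/16
Interior angle = 157.50 degrees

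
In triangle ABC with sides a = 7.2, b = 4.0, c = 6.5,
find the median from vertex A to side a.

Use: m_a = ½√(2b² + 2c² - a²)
m_a = ½√(2·4.0² + 2·6.5² - 7.2²)
m_a = ½√(32 + 84.5 - 51.84) = ½√64.66 = 4.021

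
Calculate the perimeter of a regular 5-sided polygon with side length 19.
Perimeter = number of sides * side length
Perimeter = 5 * 19
Perimeter = 95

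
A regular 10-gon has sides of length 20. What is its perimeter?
Perimeter = number of sides * side length
Perimeter = 10 * 20
Perimeter = 200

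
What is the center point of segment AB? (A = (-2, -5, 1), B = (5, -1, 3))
Midpoint = ((-2+5)/2, (-5-1)/2, (1+3)/2) = (1.5, -3, 2)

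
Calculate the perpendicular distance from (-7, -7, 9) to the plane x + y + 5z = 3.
d = |1(-7) + 1(-7) + 5(9) - (3)| / √(1² + 1² + 5²) = 28/√27 = 5.389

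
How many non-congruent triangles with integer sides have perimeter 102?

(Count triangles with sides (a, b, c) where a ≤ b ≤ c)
With a ≤ b ≤ c and a + b + c = 102, the triangle inequality a + b > c gives c < 102/2, so c ≤ 50.
Iterate a from 1 to ⌊p/3⌋ = 34; for each a, b ranges from a to ⌊(p−a)/2⌋ with c = p − a − b, keeping only c ≥ b.
Triples: (2, 50, 50), (3, 49, 50), (4, 48, 50), …
Count = 217 triangles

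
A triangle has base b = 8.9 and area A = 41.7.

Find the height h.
A = ½bh  →  h = 2A/b
h = 2·41.7/8.9 = 9.371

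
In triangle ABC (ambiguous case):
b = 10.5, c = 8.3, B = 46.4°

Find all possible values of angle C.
sin(C)/c = sin(B)/b  →  sin(C) = c·sin(B)/b = 8.3·sin(46.4°)/10.5 = 0.572441
C₁ = arcsin(0.572441) = 34.92°,  C₂ = 180° - C₁ = 145.08°
Check C₂: A = 180° - 46.4° - 145.08° = -11.48° ≤ 0, rejected
C = 34.92° (one solution)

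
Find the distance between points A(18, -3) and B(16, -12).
Using the distance formula: d = sqrt((x₂-x₁)² + (y₂-y₁)²)
dx = 16 - 18 = -2
dy = (-12) - (-3) = -9
d = sqrt((-2)² + (-9)²) = sqrt(4 + 81) = sqrt(85) = 9.22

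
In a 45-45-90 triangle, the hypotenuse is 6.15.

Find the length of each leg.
In a 45-45-90 triangle, hypotenuse = leg·√2  →  leg = hypotenuse/√2
leg = 6.15/√2 = 4.349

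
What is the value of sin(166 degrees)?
sin(166 degrees) = 0.2419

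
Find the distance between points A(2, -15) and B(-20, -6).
Using the distance formula: d = sqrt((x₂-x₁)² + (y₂-y₁)²)
dx = (-20) - 2 = -22
dy = (-6) - (-15) = 9
d = sqrt((-22)² + 9²) = sqrt(484 + 81) = sqrt(565) = 23.77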